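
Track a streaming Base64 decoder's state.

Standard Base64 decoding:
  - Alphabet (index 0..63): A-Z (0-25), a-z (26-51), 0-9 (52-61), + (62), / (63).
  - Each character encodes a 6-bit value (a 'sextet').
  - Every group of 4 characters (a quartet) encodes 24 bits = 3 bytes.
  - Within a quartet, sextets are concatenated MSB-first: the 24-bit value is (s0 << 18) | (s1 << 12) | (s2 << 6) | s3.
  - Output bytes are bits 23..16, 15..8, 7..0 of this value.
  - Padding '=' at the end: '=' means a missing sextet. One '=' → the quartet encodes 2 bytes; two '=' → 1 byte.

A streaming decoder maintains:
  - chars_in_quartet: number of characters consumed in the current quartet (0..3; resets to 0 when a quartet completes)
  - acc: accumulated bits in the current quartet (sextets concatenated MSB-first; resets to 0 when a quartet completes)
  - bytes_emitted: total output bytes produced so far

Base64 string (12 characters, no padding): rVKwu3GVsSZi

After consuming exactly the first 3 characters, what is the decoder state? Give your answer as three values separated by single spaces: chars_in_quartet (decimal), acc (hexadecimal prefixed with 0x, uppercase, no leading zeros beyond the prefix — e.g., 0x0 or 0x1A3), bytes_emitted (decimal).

Answer: 3 0x2B54A 0

Derivation:
After char 0 ('r'=43): chars_in_quartet=1 acc=0x2B bytes_emitted=0
After char 1 ('V'=21): chars_in_quartet=2 acc=0xAD5 bytes_emitted=0
After char 2 ('K'=10): chars_in_quartet=3 acc=0x2B54A bytes_emitted=0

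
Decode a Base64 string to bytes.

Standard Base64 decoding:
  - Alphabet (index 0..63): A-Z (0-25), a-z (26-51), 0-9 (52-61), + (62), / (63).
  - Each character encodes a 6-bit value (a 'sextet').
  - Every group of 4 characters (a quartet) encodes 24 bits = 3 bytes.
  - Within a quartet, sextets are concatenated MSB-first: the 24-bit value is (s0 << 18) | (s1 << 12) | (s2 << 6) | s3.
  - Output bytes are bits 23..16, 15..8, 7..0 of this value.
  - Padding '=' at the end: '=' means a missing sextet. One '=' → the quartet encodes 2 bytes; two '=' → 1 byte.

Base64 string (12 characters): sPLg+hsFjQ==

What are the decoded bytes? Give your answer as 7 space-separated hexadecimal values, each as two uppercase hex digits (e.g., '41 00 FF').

After char 0 ('s'=44): chars_in_quartet=1 acc=0x2C bytes_emitted=0
After char 1 ('P'=15): chars_in_quartet=2 acc=0xB0F bytes_emitted=0
After char 2 ('L'=11): chars_in_quartet=3 acc=0x2C3CB bytes_emitted=0
After char 3 ('g'=32): chars_in_quartet=4 acc=0xB0F2E0 -> emit B0 F2 E0, reset; bytes_emitted=3
After char 4 ('+'=62): chars_in_quartet=1 acc=0x3E bytes_emitted=3
After char 5 ('h'=33): chars_in_quartet=2 acc=0xFA1 bytes_emitted=3
After char 6 ('s'=44): chars_in_quartet=3 acc=0x3E86C bytes_emitted=3
After char 7 ('F'=5): chars_in_quartet=4 acc=0xFA1B05 -> emit FA 1B 05, reset; bytes_emitted=6
After char 8 ('j'=35): chars_in_quartet=1 acc=0x23 bytes_emitted=6
After char 9 ('Q'=16): chars_in_quartet=2 acc=0x8D0 bytes_emitted=6
Padding '==': partial quartet acc=0x8D0 -> emit 8D; bytes_emitted=7

Answer: B0 F2 E0 FA 1B 05 8D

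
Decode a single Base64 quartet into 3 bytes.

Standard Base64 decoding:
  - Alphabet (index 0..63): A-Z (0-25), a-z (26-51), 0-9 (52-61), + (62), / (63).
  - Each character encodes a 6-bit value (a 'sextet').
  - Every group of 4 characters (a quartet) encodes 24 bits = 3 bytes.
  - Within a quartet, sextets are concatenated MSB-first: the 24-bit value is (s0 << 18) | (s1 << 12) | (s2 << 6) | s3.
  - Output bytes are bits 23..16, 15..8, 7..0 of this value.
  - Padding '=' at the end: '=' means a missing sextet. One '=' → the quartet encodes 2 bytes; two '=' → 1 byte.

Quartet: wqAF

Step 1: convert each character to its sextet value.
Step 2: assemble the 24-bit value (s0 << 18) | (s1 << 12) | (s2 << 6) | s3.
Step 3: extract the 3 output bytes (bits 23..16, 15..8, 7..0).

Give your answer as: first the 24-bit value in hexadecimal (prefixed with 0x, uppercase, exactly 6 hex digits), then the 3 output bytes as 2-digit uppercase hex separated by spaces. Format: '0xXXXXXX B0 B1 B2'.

Sextets: w=48, q=42, A=0, F=5
24-bit: (48<<18) | (42<<12) | (0<<6) | 5
      = 0xC00000 | 0x02A000 | 0x000000 | 0x000005
      = 0xC2A005
Bytes: (v>>16)&0xFF=C2, (v>>8)&0xFF=A0, v&0xFF=05

Answer: 0xC2A005 C2 A0 05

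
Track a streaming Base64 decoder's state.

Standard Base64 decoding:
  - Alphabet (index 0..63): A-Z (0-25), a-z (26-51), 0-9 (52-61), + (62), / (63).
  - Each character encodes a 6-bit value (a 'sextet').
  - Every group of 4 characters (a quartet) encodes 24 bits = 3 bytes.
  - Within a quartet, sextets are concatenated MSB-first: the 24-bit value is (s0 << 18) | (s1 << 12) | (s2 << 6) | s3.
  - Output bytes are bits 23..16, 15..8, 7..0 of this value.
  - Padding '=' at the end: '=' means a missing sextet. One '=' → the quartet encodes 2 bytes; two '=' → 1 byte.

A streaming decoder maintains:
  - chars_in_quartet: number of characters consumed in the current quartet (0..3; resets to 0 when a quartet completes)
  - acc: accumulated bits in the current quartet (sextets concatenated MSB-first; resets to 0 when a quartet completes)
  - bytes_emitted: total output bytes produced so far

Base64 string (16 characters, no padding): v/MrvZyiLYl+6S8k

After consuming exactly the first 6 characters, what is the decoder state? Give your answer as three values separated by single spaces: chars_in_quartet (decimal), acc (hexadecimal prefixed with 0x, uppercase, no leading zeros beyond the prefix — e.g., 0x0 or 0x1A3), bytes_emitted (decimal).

Answer: 2 0xBD9 3

Derivation:
After char 0 ('v'=47): chars_in_quartet=1 acc=0x2F bytes_emitted=0
After char 1 ('/'=63): chars_in_quartet=2 acc=0xBFF bytes_emitted=0
After char 2 ('M'=12): chars_in_quartet=3 acc=0x2FFCC bytes_emitted=0
After char 3 ('r'=43): chars_in_quartet=4 acc=0xBFF32B -> emit BF F3 2B, reset; bytes_emitted=3
After char 4 ('v'=47): chars_in_quartet=1 acc=0x2F bytes_emitted=3
After char 5 ('Z'=25): chars_in_quartet=2 acc=0xBD9 bytes_emitted=3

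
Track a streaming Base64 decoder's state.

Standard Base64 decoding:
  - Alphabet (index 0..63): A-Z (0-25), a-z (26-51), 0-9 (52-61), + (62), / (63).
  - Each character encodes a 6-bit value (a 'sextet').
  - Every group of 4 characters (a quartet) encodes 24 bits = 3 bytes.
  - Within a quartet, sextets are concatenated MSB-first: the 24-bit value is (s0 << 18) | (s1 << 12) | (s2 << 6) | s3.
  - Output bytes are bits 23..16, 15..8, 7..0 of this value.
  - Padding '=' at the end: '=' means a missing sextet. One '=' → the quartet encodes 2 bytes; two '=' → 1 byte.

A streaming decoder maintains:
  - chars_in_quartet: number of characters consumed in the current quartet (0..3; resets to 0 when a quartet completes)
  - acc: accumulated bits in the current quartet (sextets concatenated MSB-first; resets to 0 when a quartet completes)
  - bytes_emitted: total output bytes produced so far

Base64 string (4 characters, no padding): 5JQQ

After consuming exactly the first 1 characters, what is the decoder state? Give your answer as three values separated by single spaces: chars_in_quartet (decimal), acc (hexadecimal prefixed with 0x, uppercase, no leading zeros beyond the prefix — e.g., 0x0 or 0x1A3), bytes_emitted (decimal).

After char 0 ('5'=57): chars_in_quartet=1 acc=0x39 bytes_emitted=0

Answer: 1 0x39 0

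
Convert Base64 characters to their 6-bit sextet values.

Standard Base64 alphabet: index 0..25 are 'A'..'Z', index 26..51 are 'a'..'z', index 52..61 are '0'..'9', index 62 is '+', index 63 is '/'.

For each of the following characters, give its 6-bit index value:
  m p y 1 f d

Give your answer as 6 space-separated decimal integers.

'm': a..z range, 26 + ord('m') − ord('a') = 38
'p': a..z range, 26 + ord('p') − ord('a') = 41
'y': a..z range, 26 + ord('y') − ord('a') = 50
'1': 0..9 range, 52 + ord('1') − ord('0') = 53
'f': a..z range, 26 + ord('f') − ord('a') = 31
'd': a..z range, 26 + ord('d') − ord('a') = 29

Answer: 38 41 50 53 31 29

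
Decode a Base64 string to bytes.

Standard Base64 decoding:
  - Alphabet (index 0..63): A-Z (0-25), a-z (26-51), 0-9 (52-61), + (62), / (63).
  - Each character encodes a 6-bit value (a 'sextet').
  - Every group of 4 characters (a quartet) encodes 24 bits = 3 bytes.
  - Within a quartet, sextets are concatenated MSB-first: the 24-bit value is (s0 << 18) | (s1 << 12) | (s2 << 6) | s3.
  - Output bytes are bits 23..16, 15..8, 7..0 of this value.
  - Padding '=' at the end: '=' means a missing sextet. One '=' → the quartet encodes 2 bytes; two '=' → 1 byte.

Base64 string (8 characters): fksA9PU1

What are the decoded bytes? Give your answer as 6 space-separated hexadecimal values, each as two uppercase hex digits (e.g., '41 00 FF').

After char 0 ('f'=31): chars_in_quartet=1 acc=0x1F bytes_emitted=0
After char 1 ('k'=36): chars_in_quartet=2 acc=0x7E4 bytes_emitted=0
After char 2 ('s'=44): chars_in_quartet=3 acc=0x1F92C bytes_emitted=0
After char 3 ('A'=0): chars_in_quartet=4 acc=0x7E4B00 -> emit 7E 4B 00, reset; bytes_emitted=3
After char 4 ('9'=61): chars_in_quartet=1 acc=0x3D bytes_emitted=3
After char 5 ('P'=15): chars_in_quartet=2 acc=0xF4F bytes_emitted=3
After char 6 ('U'=20): chars_in_quartet=3 acc=0x3D3D4 bytes_emitted=3
After char 7 ('1'=53): chars_in_quartet=4 acc=0xF4F535 -> emit F4 F5 35, reset; bytes_emitted=6

Answer: 7E 4B 00 F4 F5 35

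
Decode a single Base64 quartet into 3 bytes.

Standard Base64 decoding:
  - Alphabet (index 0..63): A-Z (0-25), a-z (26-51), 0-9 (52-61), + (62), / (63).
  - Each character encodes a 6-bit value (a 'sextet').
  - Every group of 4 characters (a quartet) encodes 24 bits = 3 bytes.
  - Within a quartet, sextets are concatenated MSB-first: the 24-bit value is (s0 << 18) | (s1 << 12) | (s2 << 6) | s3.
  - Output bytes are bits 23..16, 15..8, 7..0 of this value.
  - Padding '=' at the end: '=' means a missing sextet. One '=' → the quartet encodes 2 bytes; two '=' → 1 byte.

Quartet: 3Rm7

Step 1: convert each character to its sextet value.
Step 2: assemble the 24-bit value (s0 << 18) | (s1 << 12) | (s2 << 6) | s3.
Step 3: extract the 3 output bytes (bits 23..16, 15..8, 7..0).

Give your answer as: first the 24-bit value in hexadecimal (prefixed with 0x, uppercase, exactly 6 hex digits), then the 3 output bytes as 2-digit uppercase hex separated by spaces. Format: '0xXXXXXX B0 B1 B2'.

Answer: 0xDD19BB DD 19 BB

Derivation:
Sextets: 3=55, R=17, m=38, 7=59
24-bit: (55<<18) | (17<<12) | (38<<6) | 59
      = 0xDC0000 | 0x011000 | 0x000980 | 0x00003B
      = 0xDD19BB
Bytes: (v>>16)&0xFF=DD, (v>>8)&0xFF=19, v&0xFF=BB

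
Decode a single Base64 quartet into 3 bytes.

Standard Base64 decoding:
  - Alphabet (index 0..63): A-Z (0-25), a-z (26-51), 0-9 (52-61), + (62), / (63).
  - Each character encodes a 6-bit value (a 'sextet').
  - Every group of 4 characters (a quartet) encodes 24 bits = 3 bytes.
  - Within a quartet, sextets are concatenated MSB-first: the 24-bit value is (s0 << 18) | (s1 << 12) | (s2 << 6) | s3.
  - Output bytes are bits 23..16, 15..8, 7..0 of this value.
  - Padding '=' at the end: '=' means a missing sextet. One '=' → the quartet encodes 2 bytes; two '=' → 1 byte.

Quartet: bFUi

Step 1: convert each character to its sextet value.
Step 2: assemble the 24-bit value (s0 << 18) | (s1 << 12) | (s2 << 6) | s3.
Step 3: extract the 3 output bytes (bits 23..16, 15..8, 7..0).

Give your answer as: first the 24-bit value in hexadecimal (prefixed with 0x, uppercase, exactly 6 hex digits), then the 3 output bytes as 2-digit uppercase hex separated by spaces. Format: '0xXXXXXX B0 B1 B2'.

Answer: 0x6C5522 6C 55 22

Derivation:
Sextets: b=27, F=5, U=20, i=34
24-bit: (27<<18) | (5<<12) | (20<<6) | 34
      = 0x6C0000 | 0x005000 | 0x000500 | 0x000022
      = 0x6C5522
Bytes: (v>>16)&0xFF=6C, (v>>8)&0xFF=55, v&0xFF=22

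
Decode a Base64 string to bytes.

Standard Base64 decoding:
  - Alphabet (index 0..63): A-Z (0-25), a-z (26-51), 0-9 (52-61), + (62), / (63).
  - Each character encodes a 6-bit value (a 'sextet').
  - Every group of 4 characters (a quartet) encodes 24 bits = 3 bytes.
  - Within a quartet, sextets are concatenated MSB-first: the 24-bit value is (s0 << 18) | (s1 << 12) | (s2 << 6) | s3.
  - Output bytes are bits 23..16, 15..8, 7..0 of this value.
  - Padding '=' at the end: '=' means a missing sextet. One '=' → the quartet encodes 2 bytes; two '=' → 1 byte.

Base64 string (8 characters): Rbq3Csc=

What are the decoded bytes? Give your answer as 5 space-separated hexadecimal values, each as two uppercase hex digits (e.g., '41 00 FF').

After char 0 ('R'=17): chars_in_quartet=1 acc=0x11 bytes_emitted=0
After char 1 ('b'=27): chars_in_quartet=2 acc=0x45B bytes_emitted=0
After char 2 ('q'=42): chars_in_quartet=3 acc=0x116EA bytes_emitted=0
After char 3 ('3'=55): chars_in_quartet=4 acc=0x45BAB7 -> emit 45 BA B7, reset; bytes_emitted=3
After char 4 ('C'=2): chars_in_quartet=1 acc=0x2 bytes_emitted=3
After char 5 ('s'=44): chars_in_quartet=2 acc=0xAC bytes_emitted=3
After char 6 ('c'=28): chars_in_quartet=3 acc=0x2B1C bytes_emitted=3
Padding '=': partial quartet acc=0x2B1C -> emit 0A C7; bytes_emitted=5

Answer: 45 BA B7 0A C7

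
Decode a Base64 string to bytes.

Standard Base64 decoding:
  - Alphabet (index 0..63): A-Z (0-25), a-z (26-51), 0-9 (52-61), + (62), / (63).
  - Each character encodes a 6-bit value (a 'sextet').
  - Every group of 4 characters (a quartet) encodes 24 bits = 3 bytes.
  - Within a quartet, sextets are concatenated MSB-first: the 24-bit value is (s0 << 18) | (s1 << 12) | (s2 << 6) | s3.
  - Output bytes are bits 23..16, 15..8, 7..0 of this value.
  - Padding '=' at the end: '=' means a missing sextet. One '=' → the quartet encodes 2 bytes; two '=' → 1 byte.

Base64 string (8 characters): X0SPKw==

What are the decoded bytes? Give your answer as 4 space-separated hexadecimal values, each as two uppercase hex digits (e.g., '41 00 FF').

After char 0 ('X'=23): chars_in_quartet=1 acc=0x17 bytes_emitted=0
After char 1 ('0'=52): chars_in_quartet=2 acc=0x5F4 bytes_emitted=0
After char 2 ('S'=18): chars_in_quartet=3 acc=0x17D12 bytes_emitted=0
After char 3 ('P'=15): chars_in_quartet=4 acc=0x5F448F -> emit 5F 44 8F, reset; bytes_emitted=3
After char 4 ('K'=10): chars_in_quartet=1 acc=0xA bytes_emitted=3
After char 5 ('w'=48): chars_in_quartet=2 acc=0x2B0 bytes_emitted=3
Padding '==': partial quartet acc=0x2B0 -> emit 2B; bytes_emitted=4

Answer: 5F 44 8F 2B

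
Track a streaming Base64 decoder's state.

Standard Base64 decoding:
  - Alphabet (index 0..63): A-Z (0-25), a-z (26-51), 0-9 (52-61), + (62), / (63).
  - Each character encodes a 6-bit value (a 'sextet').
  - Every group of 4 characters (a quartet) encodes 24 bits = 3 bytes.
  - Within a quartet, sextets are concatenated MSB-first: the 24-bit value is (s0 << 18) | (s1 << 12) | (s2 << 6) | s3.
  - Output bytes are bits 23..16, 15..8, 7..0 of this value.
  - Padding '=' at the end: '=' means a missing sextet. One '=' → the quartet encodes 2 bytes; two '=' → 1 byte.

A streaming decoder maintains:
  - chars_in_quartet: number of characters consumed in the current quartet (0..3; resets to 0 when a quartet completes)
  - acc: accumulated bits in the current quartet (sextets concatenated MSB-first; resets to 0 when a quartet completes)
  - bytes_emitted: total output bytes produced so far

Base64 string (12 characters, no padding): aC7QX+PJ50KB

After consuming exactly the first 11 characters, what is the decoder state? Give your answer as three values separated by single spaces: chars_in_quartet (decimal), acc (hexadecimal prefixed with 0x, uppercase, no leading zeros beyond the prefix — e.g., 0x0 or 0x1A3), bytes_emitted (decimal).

Answer: 3 0x39D0A 6

Derivation:
After char 0 ('a'=26): chars_in_quartet=1 acc=0x1A bytes_emitted=0
After char 1 ('C'=2): chars_in_quartet=2 acc=0x682 bytes_emitted=0
After char 2 ('7'=59): chars_in_quartet=3 acc=0x1A0BB bytes_emitted=0
After char 3 ('Q'=16): chars_in_quartet=4 acc=0x682ED0 -> emit 68 2E D0, reset; bytes_emitted=3
After char 4 ('X'=23): chars_in_quartet=1 acc=0x17 bytes_emitted=3
After char 5 ('+'=62): chars_in_quartet=2 acc=0x5FE bytes_emitted=3
After char 6 ('P'=15): chars_in_quartet=3 acc=0x17F8F bytes_emitted=3
After char 7 ('J'=9): chars_in_quartet=4 acc=0x5FE3C9 -> emit 5F E3 C9, reset; bytes_emitted=6
After char 8 ('5'=57): chars_in_quartet=1 acc=0x39 bytes_emitted=6
After char 9 ('0'=52): chars_in_quartet=2 acc=0xE74 bytes_emitted=6
After char 10 ('K'=10): chars_in_quartet=3 acc=0x39D0A bytes_emitted=6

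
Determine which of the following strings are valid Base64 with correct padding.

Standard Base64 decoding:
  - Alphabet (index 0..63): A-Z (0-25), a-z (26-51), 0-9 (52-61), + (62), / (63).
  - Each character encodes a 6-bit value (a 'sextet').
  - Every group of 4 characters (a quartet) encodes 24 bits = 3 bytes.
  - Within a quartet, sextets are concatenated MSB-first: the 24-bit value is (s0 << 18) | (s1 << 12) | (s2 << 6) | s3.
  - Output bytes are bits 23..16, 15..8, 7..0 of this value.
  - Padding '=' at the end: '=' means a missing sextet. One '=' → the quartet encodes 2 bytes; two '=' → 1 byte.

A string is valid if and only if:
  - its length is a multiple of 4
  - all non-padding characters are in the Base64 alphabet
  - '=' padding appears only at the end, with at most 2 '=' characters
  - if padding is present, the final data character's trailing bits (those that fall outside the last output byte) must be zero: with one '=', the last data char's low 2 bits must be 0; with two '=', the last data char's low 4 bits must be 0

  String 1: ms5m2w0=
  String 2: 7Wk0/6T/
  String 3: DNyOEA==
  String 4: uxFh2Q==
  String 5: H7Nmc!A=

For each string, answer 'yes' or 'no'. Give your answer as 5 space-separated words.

Answer: yes yes yes yes no

Derivation:
String 1: 'ms5m2w0=' → valid
String 2: '7Wk0/6T/' → valid
String 3: 'DNyOEA==' → valid
String 4: 'uxFh2Q==' → valid
String 5: 'H7Nmc!A=' → invalid (bad char(s): ['!'])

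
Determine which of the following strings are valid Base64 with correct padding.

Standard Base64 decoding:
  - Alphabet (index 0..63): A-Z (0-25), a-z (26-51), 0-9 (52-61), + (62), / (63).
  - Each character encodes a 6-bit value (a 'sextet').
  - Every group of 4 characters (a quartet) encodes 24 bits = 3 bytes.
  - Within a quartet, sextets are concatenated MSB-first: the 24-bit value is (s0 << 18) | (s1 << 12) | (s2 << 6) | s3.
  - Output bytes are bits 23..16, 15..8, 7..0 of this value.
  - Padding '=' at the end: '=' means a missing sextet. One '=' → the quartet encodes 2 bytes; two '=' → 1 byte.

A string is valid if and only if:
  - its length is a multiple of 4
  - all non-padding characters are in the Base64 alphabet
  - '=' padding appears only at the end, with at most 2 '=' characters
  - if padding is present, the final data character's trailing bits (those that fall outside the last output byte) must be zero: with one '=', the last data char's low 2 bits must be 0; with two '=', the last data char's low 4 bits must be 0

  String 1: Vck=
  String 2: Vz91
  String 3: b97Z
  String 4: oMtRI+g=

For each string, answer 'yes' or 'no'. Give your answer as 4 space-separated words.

String 1: 'Vck=' → valid
String 2: 'Vz91' → valid
String 3: 'b97Z' → valid
String 4: 'oMtRI+g=' → valid

Answer: yes yes yes yes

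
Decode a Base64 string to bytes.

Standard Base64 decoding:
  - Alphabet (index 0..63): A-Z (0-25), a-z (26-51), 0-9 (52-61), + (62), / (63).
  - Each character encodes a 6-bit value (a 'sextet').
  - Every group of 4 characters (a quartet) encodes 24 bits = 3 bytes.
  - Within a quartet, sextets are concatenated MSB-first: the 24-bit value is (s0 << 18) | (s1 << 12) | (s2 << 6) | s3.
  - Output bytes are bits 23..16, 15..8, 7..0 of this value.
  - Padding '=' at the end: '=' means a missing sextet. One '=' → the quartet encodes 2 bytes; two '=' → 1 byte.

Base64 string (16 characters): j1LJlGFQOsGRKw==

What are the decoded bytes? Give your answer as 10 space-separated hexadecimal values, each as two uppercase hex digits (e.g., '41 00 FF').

After char 0 ('j'=35): chars_in_quartet=1 acc=0x23 bytes_emitted=0
After char 1 ('1'=53): chars_in_quartet=2 acc=0x8F5 bytes_emitted=0
After char 2 ('L'=11): chars_in_quartet=3 acc=0x23D4B bytes_emitted=0
After char 3 ('J'=9): chars_in_quartet=4 acc=0x8F52C9 -> emit 8F 52 C9, reset; bytes_emitted=3
After char 4 ('l'=37): chars_in_quartet=1 acc=0x25 bytes_emitted=3
After char 5 ('G'=6): chars_in_quartet=2 acc=0x946 bytes_emitted=3
After char 6 ('F'=5): chars_in_quartet=3 acc=0x25185 bytes_emitted=3
After char 7 ('Q'=16): chars_in_quartet=4 acc=0x946150 -> emit 94 61 50, reset; bytes_emitted=6
After char 8 ('O'=14): chars_in_quartet=1 acc=0xE bytes_emitted=6
After char 9 ('s'=44): chars_in_quartet=2 acc=0x3AC bytes_emitted=6
After char 10 ('G'=6): chars_in_quartet=3 acc=0xEB06 bytes_emitted=6
After char 11 ('R'=17): chars_in_quartet=4 acc=0x3AC191 -> emit 3A C1 91, reset; bytes_emitted=9
After char 12 ('K'=10): chars_in_quartet=1 acc=0xA bytes_emitted=9
After char 13 ('w'=48): chars_in_quartet=2 acc=0x2B0 bytes_emitted=9
Padding '==': partial quartet acc=0x2B0 -> emit 2B; bytes_emitted=10

Answer: 8F 52 C9 94 61 50 3A C1 91 2B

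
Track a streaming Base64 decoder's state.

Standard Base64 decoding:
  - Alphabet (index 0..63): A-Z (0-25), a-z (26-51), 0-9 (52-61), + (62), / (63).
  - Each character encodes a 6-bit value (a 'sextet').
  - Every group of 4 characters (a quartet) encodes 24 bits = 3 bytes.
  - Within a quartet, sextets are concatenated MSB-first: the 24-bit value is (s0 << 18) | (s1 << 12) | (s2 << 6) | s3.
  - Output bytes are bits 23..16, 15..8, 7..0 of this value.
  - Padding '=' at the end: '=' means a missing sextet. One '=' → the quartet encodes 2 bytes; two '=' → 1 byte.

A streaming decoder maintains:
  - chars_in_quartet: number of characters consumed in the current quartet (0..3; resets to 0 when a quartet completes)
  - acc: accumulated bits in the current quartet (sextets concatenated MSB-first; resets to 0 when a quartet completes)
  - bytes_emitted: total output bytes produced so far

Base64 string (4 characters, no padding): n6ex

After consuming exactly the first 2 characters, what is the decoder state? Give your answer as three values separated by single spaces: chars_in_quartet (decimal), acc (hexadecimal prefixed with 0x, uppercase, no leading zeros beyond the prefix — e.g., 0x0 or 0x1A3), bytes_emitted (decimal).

After char 0 ('n'=39): chars_in_quartet=1 acc=0x27 bytes_emitted=0
After char 1 ('6'=58): chars_in_quartet=2 acc=0x9FA bytes_emitted=0

Answer: 2 0x9FA 0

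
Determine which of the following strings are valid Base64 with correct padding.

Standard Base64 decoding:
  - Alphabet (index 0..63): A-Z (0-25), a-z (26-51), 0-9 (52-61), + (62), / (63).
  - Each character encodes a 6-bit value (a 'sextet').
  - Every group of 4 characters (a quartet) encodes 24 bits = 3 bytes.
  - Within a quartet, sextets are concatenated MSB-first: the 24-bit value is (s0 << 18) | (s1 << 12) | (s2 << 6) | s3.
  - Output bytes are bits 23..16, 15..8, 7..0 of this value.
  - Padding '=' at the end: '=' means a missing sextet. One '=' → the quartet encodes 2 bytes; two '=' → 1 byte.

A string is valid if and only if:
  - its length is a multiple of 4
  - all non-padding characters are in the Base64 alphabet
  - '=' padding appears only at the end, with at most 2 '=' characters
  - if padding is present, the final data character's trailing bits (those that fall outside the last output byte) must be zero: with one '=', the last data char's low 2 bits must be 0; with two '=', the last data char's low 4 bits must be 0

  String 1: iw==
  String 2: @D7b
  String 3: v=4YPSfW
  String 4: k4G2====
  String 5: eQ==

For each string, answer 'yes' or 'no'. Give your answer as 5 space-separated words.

String 1: 'iw==' → valid
String 2: '@D7b' → invalid (bad char(s): ['@'])
String 3: 'v=4YPSfW' → invalid (bad char(s): ['=']; '=' in middle)
String 4: 'k4G2====' → invalid (4 pad chars (max 2))
String 5: 'eQ==' → valid

Answer: yes no no no yes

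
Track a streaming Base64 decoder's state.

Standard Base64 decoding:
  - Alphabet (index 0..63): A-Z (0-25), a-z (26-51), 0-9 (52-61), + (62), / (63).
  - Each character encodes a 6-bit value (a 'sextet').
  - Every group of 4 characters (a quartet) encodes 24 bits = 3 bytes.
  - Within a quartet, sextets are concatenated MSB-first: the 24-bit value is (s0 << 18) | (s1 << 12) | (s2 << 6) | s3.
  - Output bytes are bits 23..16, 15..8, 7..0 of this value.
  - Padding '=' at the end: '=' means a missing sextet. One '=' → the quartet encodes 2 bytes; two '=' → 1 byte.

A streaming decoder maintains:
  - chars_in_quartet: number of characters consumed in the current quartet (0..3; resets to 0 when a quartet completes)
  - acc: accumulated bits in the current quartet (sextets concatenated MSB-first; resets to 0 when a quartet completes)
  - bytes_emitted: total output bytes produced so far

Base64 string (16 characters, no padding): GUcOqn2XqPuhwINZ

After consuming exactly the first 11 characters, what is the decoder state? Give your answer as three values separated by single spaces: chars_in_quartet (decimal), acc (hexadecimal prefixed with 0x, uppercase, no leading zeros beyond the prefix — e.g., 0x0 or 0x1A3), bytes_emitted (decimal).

Answer: 3 0x2A3EE 6

Derivation:
After char 0 ('G'=6): chars_in_quartet=1 acc=0x6 bytes_emitted=0
After char 1 ('U'=20): chars_in_quartet=2 acc=0x194 bytes_emitted=0
After char 2 ('c'=28): chars_in_quartet=3 acc=0x651C bytes_emitted=0
After char 3 ('O'=14): chars_in_quartet=4 acc=0x19470E -> emit 19 47 0E, reset; bytes_emitted=3
After char 4 ('q'=42): chars_in_quartet=1 acc=0x2A bytes_emitted=3
After char 5 ('n'=39): chars_in_quartet=2 acc=0xAA7 bytes_emitted=3
After char 6 ('2'=54): chars_in_quartet=3 acc=0x2A9F6 bytes_emitted=3
After char 7 ('X'=23): chars_in_quartet=4 acc=0xAA7D97 -> emit AA 7D 97, reset; bytes_emitted=6
After char 8 ('q'=42): chars_in_quartet=1 acc=0x2A bytes_emitted=6
After char 9 ('P'=15): chars_in_quartet=2 acc=0xA8F bytes_emitted=6
After char 10 ('u'=46): chars_in_quartet=3 acc=0x2A3EE bytes_emitted=6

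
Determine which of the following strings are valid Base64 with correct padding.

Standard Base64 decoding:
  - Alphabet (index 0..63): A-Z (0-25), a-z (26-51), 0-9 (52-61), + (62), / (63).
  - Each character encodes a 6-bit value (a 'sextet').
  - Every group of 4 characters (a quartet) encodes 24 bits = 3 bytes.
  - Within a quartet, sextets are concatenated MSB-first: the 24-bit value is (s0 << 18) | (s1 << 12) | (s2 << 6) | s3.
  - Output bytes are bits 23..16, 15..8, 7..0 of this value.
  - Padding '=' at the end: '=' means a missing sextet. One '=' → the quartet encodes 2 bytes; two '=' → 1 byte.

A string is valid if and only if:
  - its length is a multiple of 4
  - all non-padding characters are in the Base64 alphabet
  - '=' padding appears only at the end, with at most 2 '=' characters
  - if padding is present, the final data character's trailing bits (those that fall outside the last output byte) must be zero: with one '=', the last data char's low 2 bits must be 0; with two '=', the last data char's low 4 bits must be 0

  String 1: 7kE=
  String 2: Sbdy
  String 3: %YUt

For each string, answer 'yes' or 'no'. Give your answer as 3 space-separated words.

Answer: yes yes no

Derivation:
String 1: '7kE=' → valid
String 2: 'Sbdy' → valid
String 3: '%YUt' → invalid (bad char(s): ['%'])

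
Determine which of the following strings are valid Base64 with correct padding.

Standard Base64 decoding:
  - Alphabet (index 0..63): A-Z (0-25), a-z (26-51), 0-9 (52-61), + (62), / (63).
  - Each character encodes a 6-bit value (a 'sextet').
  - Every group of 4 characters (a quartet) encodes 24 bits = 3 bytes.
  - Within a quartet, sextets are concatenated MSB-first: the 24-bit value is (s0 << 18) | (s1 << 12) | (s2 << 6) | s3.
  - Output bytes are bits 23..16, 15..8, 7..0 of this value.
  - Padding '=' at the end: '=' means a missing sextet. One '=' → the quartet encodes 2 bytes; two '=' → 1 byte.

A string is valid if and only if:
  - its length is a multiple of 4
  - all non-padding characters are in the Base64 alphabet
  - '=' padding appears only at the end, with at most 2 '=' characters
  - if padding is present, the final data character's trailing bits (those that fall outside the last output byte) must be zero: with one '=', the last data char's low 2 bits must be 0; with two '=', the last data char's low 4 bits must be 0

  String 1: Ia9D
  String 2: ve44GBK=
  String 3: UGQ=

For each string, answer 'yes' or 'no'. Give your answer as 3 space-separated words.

Answer: yes no yes

Derivation:
String 1: 'Ia9D' → valid
String 2: 've44GBK=' → invalid (bad trailing bits)
String 3: 'UGQ=' → valid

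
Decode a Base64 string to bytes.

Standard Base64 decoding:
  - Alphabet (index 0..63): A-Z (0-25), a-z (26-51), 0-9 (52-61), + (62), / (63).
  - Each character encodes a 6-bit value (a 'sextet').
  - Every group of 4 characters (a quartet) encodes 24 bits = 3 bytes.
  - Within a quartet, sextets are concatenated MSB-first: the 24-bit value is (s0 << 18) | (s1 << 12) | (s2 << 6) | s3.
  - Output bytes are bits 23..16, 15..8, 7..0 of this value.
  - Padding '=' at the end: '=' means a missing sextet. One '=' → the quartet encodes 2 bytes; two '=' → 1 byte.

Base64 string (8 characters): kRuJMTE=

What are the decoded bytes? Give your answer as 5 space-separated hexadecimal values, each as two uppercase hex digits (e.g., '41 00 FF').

After char 0 ('k'=36): chars_in_quartet=1 acc=0x24 bytes_emitted=0
After char 1 ('R'=17): chars_in_quartet=2 acc=0x911 bytes_emitted=0
After char 2 ('u'=46): chars_in_quartet=3 acc=0x2446E bytes_emitted=0
After char 3 ('J'=9): chars_in_quartet=4 acc=0x911B89 -> emit 91 1B 89, reset; bytes_emitted=3
After char 4 ('M'=12): chars_in_quartet=1 acc=0xC bytes_emitted=3
After char 5 ('T'=19): chars_in_quartet=2 acc=0x313 bytes_emitted=3
After char 6 ('E'=4): chars_in_quartet=3 acc=0xC4C4 bytes_emitted=3
Padding '=': partial quartet acc=0xC4C4 -> emit 31 31; bytes_emitted=5

Answer: 91 1B 89 31 31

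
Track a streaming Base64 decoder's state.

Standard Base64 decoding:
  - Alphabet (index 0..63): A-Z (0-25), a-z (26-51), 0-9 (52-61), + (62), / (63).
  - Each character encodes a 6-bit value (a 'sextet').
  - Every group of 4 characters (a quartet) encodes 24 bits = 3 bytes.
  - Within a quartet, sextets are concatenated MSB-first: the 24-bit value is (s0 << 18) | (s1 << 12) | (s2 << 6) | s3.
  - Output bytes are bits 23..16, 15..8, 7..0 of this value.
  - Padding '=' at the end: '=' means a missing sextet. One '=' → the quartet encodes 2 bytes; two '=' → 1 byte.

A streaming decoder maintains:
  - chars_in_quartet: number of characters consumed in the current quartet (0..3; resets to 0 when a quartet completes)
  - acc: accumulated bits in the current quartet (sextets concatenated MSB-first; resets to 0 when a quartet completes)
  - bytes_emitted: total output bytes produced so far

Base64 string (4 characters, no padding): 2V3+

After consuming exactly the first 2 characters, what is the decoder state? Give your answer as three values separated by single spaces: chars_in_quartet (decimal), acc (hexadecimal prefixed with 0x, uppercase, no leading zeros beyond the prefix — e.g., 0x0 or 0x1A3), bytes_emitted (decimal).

Answer: 2 0xD95 0

Derivation:
After char 0 ('2'=54): chars_in_quartet=1 acc=0x36 bytes_emitted=0
After char 1 ('V'=21): chars_in_quartet=2 acc=0xD95 bytes_emitted=0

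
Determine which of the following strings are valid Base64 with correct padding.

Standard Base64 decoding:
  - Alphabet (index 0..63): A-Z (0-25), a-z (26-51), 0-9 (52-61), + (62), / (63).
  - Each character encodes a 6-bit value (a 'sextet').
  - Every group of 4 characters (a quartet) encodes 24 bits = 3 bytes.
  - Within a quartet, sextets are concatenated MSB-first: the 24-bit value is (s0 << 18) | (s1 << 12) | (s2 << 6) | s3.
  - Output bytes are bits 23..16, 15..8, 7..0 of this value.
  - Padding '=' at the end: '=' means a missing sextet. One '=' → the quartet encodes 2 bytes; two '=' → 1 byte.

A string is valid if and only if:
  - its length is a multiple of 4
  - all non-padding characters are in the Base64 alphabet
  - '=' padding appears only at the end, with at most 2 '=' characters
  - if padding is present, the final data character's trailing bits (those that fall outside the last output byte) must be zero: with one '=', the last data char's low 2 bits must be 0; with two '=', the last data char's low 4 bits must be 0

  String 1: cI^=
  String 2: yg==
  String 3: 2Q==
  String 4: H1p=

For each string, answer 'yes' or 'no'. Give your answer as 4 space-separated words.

String 1: 'cI^=' → invalid (bad char(s): ['^'])
String 2: 'yg==' → valid
String 3: '2Q==' → valid
String 4: 'H1p=' → invalid (bad trailing bits)

Answer: no yes yes no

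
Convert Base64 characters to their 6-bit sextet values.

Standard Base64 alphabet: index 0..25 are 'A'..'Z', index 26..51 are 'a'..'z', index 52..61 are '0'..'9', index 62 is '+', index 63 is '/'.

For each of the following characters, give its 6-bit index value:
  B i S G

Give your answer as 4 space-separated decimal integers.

'B': A..Z range, ord('B') − ord('A') = 1
'i': a..z range, 26 + ord('i') − ord('a') = 34
'S': A..Z range, ord('S') − ord('A') = 18
'G': A..Z range, ord('G') − ord('A') = 6

Answer: 1 34 18 6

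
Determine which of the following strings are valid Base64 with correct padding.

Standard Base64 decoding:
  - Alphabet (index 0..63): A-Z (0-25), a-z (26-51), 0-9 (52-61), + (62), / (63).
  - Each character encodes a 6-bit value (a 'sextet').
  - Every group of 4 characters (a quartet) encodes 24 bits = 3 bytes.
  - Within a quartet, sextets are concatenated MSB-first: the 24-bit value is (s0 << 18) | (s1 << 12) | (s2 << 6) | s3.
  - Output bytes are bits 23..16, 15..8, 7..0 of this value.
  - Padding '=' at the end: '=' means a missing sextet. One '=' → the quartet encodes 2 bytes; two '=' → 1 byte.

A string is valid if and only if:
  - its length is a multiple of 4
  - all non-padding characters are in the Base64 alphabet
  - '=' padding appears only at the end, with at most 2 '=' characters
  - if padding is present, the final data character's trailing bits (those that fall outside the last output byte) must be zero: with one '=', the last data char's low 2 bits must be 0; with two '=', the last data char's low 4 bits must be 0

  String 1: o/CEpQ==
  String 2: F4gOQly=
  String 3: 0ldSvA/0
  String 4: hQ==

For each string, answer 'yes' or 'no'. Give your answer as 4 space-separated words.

String 1: 'o/CEpQ==' → valid
String 2: 'F4gOQly=' → invalid (bad trailing bits)
String 3: '0ldSvA/0' → valid
String 4: 'hQ==' → valid

Answer: yes no yes yes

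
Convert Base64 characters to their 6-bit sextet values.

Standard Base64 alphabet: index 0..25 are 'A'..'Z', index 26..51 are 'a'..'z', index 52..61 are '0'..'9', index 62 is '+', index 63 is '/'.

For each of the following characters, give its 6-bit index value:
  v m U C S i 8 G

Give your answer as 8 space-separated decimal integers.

'v': a..z range, 26 + ord('v') − ord('a') = 47
'm': a..z range, 26 + ord('m') − ord('a') = 38
'U': A..Z range, ord('U') − ord('A') = 20
'C': A..Z range, ord('C') − ord('A') = 2
'S': A..Z range, ord('S') − ord('A') = 18
'i': a..z range, 26 + ord('i') − ord('a') = 34
'8': 0..9 range, 52 + ord('8') − ord('0') = 60
'G': A..Z range, ord('G') − ord('A') = 6

Answer: 47 38 20 2 18 34 60 6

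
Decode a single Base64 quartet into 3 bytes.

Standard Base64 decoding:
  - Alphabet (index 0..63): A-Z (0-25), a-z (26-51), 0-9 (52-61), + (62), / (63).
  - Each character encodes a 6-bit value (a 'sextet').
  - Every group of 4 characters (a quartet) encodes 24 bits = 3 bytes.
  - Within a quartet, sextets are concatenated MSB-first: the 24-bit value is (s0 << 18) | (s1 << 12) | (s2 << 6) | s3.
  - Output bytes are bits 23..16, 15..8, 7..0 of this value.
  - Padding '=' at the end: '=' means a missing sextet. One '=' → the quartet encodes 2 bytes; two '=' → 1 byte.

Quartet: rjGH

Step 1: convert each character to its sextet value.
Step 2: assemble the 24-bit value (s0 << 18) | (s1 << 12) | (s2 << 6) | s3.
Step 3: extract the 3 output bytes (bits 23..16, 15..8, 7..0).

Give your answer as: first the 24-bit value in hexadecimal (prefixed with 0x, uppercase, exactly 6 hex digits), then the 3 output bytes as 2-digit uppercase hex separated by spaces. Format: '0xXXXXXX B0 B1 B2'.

Answer: 0xAE3187 AE 31 87

Derivation:
Sextets: r=43, j=35, G=6, H=7
24-bit: (43<<18) | (35<<12) | (6<<6) | 7
      = 0xAC0000 | 0x023000 | 0x000180 | 0x000007
      = 0xAE3187
Bytes: (v>>16)&0xFF=AE, (v>>8)&0xFF=31, v&0xFF=87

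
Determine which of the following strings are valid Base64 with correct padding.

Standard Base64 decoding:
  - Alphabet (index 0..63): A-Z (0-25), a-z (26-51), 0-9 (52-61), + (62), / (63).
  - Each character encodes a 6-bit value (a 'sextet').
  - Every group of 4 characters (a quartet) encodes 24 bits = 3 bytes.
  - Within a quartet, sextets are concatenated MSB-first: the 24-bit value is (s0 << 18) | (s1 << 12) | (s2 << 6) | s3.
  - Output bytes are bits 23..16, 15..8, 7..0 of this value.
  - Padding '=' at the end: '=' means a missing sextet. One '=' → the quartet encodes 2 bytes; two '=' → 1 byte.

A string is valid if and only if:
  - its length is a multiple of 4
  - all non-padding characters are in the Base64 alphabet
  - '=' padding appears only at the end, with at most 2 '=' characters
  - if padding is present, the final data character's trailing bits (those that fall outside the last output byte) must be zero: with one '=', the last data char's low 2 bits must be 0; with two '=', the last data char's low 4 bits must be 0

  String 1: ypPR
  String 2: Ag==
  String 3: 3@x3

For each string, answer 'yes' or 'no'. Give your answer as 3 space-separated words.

Answer: yes yes no

Derivation:
String 1: 'ypPR' → valid
String 2: 'Ag==' → valid
String 3: '3@x3' → invalid (bad char(s): ['@'])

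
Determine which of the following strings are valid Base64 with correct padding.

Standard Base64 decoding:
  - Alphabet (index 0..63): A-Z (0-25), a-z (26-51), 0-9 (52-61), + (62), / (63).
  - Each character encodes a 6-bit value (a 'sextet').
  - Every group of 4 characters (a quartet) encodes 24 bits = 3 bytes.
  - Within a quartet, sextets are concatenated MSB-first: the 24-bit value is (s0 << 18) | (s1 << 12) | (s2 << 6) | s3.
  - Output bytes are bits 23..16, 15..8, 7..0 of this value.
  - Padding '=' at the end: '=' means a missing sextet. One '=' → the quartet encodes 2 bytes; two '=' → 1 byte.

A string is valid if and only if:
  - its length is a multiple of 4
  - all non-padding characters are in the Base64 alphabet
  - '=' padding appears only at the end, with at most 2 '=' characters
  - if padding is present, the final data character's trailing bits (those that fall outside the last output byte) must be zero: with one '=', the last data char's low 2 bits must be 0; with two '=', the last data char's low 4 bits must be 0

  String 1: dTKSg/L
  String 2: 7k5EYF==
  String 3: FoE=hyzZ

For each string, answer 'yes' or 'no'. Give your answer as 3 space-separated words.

String 1: 'dTKSg/L' → invalid (len=7 not mult of 4)
String 2: '7k5EYF==' → invalid (bad trailing bits)
String 3: 'FoE=hyzZ' → invalid (bad char(s): ['=']; '=' in middle)

Answer: no no no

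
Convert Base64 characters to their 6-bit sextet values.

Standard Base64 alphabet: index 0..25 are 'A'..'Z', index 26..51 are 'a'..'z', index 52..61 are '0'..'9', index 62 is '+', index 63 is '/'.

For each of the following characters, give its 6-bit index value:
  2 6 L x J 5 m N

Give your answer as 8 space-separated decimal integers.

'2': 0..9 range, 52 + ord('2') − ord('0') = 54
'6': 0..9 range, 52 + ord('6') − ord('0') = 58
'L': A..Z range, ord('L') − ord('A') = 11
'x': a..z range, 26 + ord('x') − ord('a') = 49
'J': A..Z range, ord('J') − ord('A') = 9
'5': 0..9 range, 52 + ord('5') − ord('0') = 57
'm': a..z range, 26 + ord('m') − ord('a') = 38
'N': A..Z range, ord('N') − ord('A') = 13

Answer: 54 58 11 49 9 57 38 13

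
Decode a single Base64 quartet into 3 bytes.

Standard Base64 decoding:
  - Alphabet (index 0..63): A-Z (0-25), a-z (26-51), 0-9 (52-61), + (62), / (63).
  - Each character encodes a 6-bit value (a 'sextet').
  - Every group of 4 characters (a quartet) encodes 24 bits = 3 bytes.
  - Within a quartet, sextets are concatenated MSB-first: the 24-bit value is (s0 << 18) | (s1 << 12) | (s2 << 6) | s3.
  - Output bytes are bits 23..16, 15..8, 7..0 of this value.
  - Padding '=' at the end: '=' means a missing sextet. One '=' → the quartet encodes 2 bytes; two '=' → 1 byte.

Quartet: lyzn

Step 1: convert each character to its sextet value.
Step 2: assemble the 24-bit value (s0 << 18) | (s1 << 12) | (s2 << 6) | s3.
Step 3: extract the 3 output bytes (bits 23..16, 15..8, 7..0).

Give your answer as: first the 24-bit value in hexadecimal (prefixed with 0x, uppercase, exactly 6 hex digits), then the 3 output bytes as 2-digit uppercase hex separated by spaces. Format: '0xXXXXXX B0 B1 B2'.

Answer: 0x972CE7 97 2C E7

Derivation:
Sextets: l=37, y=50, z=51, n=39
24-bit: (37<<18) | (50<<12) | (51<<6) | 39
      = 0x940000 | 0x032000 | 0x000CC0 | 0x000027
      = 0x972CE7
Bytes: (v>>16)&0xFF=97, (v>>8)&0xFF=2C, v&0xFF=E7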